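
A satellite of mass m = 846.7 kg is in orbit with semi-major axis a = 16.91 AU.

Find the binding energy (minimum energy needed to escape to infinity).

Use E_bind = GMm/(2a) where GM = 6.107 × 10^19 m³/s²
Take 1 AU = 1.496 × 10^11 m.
a = 16.91 AU = 2.52974 × 10^12 m
GM = 6.107 × 10^19 m³/s²
m = 846.7 kg
GMm = 6.107 × 10^19 × 846.7 = 5.1708 × 10^22 m³·kg/s²
2a = 5.05947 × 10^12 m
E_bind = GMm/(2a) = 1.022 × 10^10 J ≈ 10.22 GJ

Final answer: 10.22 GJ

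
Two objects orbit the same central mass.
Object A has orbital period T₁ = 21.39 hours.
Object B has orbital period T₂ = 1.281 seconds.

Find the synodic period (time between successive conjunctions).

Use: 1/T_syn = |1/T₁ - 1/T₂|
T₁ = 21.39 hours = 77004 s
T₂ = 1.281 seconds
1/T₁ = 1.29863 × 10^-5 s⁻¹
1/T₂ = 0.78064 s⁻¹
|1/T₁ − 1/T₂| = 0.780627 s⁻¹
T_syn = 1 / |1/T₁ − 1/T₂| = 1.28102 s ≈ 1.281 seconds

Final answer: T_syn = 1.281 seconds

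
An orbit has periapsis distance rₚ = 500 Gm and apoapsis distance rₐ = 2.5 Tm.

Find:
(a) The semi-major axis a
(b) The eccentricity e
rₚ = 500 Gm = 5 × 10^11 m
rₐ = 2.5 Tm = 2.5 × 10^12 m
(a) a = (rₚ + rₐ)/2 = 1.5 × 10^12 m ≈ 1.5 Tm
(b) e = (rₐ − rₚ)/(rₐ + rₚ) = (2 × 10^12) / (3 × 10^12) = 0.666667

Final answer:
(a) a = 1.5 Tm
(b) e = 0.6667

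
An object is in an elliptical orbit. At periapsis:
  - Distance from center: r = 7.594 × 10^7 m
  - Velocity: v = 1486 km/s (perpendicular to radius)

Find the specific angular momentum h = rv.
r = 7.594 × 10^7 m
v = 1486 km/s = 1.486 × 10^6 m/s
h = rv = 7.594 × 10^7 × 1.486 × 10^6 = 1.12847 × 10^14 m²/s ≈ 1.128 × 10^14 m²/s

Final answer: h = 1.128 × 10^14 m²/s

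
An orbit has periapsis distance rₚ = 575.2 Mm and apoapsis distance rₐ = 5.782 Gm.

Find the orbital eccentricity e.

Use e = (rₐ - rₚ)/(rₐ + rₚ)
rₚ = 575.2 Mm = 5.752 × 10^8 m
rₐ = 5.782 Gm = 5.782 × 10^9 m
rₐ − rₚ = 5.2068 × 10^9 m
rₐ + rₚ = 6.3572 × 10^9 m
e = (rₐ − rₚ)/(rₐ + rₚ) = 0.81904

Final answer: e = 0.819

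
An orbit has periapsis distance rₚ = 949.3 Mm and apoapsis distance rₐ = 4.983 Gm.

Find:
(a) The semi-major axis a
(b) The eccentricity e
rₚ = 949.3 Mm = 9.493 × 10^8 m
rₐ = 4.983 Gm = 4.983 × 10^9 m
(a) a = (rₚ + rₐ)/2 = 2.96615 × 10^9 m ≈ 2.966 Gm
(b) e = (rₐ − rₚ)/(rₐ + rₚ) = (4.0337 × 10^9) / (5.9323 × 10^9) = 0.679955

Final answer:
(a) a = 2.966 Gm
(b) e = 0.68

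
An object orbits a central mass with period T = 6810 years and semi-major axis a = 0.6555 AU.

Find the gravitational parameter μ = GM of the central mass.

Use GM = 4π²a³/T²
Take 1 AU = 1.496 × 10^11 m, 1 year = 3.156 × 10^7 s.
T = 6810 years = 2.14924 × 10^11 s
a = 0.6555 AU = 9.80628 × 10^10 m
a³ = 9.43003 × 10^32 m³
T² = 4.61922 × 10^22 s²
GM = 4π² × (9.43003 × 10^32) / (4.61922 × 10^22) = 8.05943 × 10^11 m³/s²
GM ≈ 8.059 × 10^11 m³/s²

Final answer: GM = 8.059 × 10^11 m³/s²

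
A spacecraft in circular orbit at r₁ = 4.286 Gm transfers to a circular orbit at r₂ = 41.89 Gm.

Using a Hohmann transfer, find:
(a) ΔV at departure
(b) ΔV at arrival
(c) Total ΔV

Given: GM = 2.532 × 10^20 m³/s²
r₁ = 4.286 Gm = 4.286 × 10^9 m
r₂ = 41.89 Gm = 4.189 × 10^10 m
GM = 2.532 × 10^20 m³/s²
Transfer ellipse: a_t = (r₁ + r₂)/2 = 2.3088 × 10^10 m
Circular speed at r₁: v₁ = √(GM/r₁) = 243056 m/s
Transfer speed at r₁ (periapsis): v₁ₜ = √(GM(2/r₁ − 1/a_t)) = 327392 m/s
(a) ΔV₁ = v₁ₜ − v₁ = 84336.1 m/s ≈ 84.34 km/s
Circular speed at r₂: v₂ = √(GM/r₂) = 77745.8 m/s
Transfer speed at r₂ (apoapsis): v₂ₜ = √(GM(2/r₂ − 1/a_t)) = 33497.3 m/s
(b) ΔV₂ = v₂ − v₂ₜ = 44248.5 m/s ≈ 44.25 km/s
(c) ΔV_total = ΔV₁ + ΔV₂ = 128585 m/s ≈ 128.6 km/s

Final answer:
(a) ΔV₁ = 84.34 km/s
(b) ΔV₂ = 44.25 km/s
(c) ΔV_total = 128.6 km/s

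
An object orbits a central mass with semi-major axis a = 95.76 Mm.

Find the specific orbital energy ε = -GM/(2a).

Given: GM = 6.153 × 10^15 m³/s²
a = 95.76 Mm = 9.576 × 10^7 m
GM = 6.153 × 10^15 m³/s²
2a = 1.9152 × 10^8 m
ε = −GM/(2a) = -3.21272 × 10^7 J/kg ≈ -32.13 MJ/kg

Final answer: -32.13 MJ/kg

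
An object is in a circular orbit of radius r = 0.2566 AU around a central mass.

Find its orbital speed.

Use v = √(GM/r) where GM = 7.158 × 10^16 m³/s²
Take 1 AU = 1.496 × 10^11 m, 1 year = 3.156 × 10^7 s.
r = 0.2566 AU = 3.83874 × 10^10 m
GM = 7.158 × 10^16 m³/s²
GM/r = (7.158 × 10^16) / (3.83874 × 10^10) = 1.86468 × 10^6 m²/s²
v = √(GM/r) = 1365.53 m/s ≈ 0.2881 AU/year

Final answer: 0.2881 AU/year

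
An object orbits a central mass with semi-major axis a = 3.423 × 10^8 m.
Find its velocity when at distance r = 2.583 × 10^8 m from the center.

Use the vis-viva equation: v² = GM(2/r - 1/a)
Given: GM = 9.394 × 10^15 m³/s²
a = 3.423 × 10^8 m
r = 2.583 × 10^8 m
GM = 9.394 × 10^15 m³/s²
2/r − 1/a = 7.74293 × 10^-9 − 2.92141 × 10^-9 = 4.82152 × 10^-9 m⁻¹
v² = GM (2/r − 1/a) = 4.52934 × 10^7 m²/s²
v = 6730.03 m/s ≈ 6.73 km/s

Final answer: 6.73 km/s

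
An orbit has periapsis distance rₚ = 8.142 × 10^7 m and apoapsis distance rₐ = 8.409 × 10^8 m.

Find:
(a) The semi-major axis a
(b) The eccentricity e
rₚ = 8.142 × 10^7 m
rₐ = 8.409 × 10^8 m
(a) a = (rₚ + rₐ)/2 = 4.6116 × 10^8 m ≈ 4.612 × 10^8 m
(b) e = (rₐ − rₚ)/(rₐ + rₚ) = (7.5948 × 10^8) / (9.2232 × 10^8) = 0.823445

Final answer:
(a) a = 4.612 × 10^8 m
(b) e = 0.8234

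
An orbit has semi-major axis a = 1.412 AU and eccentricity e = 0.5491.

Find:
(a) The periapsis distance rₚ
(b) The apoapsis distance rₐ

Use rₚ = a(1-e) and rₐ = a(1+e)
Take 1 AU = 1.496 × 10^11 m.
a = 1.412 AU = 2.11235 × 10^11 m
e = 0.5491:  1 − e = 0.4509,  1 + e = 1.5491
(a) rₚ = a(1 − e) = 2.11235 × 10^11 m × 0.4509 = 9.5246 × 10^10 m ≈ 0.6367 AU
(b) rₐ = a(1 + e) = 2.11235 × 10^11 m × 1.5491 = 3.27224 × 10^11 m ≈ 2.187 AU

Final answer:
(a) rₚ = 0.6367 AU
(b) rₐ = 2.187 AU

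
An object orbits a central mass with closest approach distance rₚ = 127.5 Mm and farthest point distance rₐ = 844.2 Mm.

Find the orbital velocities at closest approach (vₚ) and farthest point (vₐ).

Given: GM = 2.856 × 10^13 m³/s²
rₚ = 127.5 Mm = 1.275 × 10^8 m
rₐ = 844.2 Mm = 8.442 × 10^8 m
GM = 2.856 × 10^13 m³/s²
a = (rₚ + rₐ)/2 = 4.8585 × 10^8 m
Vis-viva: v² = GM (2/r − 1/a)
vₚ² = 2.856 × 10^13 × (1.56863 × 10^-8 − 2.05825 × 10^-9) = 389216 m²/s²
vₚ = 623.872 m/s ≈ 623.9 m/s
vₐ² = 2.856 × 10^13 × (2.36911 × 10^-9 − 2.05825 × 10^-9) = 8878.12 m²/s²
vₐ = 94.2238 m/s ≈ 94.22 m/s

Final answer: vₚ = 623.9 m/s, vₐ = 94.22 m/s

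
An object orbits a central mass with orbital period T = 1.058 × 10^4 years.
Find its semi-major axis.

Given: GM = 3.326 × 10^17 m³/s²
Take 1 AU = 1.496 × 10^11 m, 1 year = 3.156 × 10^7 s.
T = 1.058 × 10^4 years = 3.33905 × 10^11 s
GM = 3.326 × 10^17 m³/s²
Kepler's third law: a³ = GM T² / (4π²)
T² = 1.11492 × 10^23 s²
a³ = (3.326 × 10^17) × (1.11492 × 10^23) / (4π²) = 9.39308 × 10^38 m³
a = (a³)^(1/3) = 9.79346 × 10^12 m ≈ 65.46 AU

Final answer: 65.46 AU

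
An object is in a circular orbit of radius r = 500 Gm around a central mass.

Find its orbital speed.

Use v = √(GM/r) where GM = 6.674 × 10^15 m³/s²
r = 500 Gm = 5 × 10^11 m
GM = 6.674 × 10^15 m³/s²
GM/r = (6.674 × 10^15) / (5 × 10^11) = 13348 m²/s²
v = √(GM/r) = 115.534 m/s ≈ 115.5 m/s

Final answer: 115.5 m/s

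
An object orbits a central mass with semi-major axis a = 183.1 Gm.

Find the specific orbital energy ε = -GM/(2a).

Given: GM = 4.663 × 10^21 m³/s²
a = 183.1 Gm = 1.831 × 10^11 m
GM = 4.663 × 10^21 m³/s²
2a = 3.662 × 10^11 m
ε = −GM/(2a) = -1.27335 × 10^10 J/kg ≈ -12.73 GJ/kg

Final answer: -12.73 GJ/kg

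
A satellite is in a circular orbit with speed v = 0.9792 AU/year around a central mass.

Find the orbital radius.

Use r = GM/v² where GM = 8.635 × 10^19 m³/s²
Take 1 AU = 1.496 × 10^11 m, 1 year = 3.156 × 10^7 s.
v = 0.9792 AU/year = 4641.58 m/s
GM = 8.635 × 10^19 m³/s²
v² = 2.15443 × 10^7 m²/s²
r = GM/v² = (8.635 × 10^19) / (2.15443 × 10^7) = 4.00802 × 10^12 m ≈ 26.79 AU

Final answer: 26.79 AU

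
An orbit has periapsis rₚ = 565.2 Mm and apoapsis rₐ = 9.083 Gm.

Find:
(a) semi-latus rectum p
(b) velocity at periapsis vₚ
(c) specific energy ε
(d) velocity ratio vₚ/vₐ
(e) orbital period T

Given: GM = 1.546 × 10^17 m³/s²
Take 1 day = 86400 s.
rₚ = 565.2 Mm = 5.652 × 10^8 m
rₐ = 9.083 Gm = 9.083 × 10^9 m
GM = 1.546 × 10^17 m³/s²
a = (rₚ + rₐ)/2 = 4.8241 × 10^9 m
e = (rₐ − rₚ)/(rₐ + rₚ) = (8.5178 × 10^9) / (9.6482 × 10^9) = 0.882838
(a) 1 − e² = 0.220597;  p = a(1 − e²) = 4.8241 × 10^9 × 0.220597 = 1.06418 × 10^9 m ≈ 1.064 Gm
(b) vₚ² = GM (2/rₚ − 1/a) = 1.546 × 10^17 × (3.53857 × 10^-9 − 2.07293 × 10^-10) = 5.15016 × 10^8 m²/s²;  vₚ = 22694 m/s ≈ 22.69 km/s
(c) 2a = 9.6482 × 10^9 m;  ε = −GM/(2a) = -1.60237 × 10^7 J/kg ≈ -16.02 MJ/kg
(d) vₚ/vₐ = rₐ/rₚ (angular momentum) = (9.083 × 10^9) / (5.652 × 10^8) = 16.0704 ≈ 16.07
(e) a³ = 1.12266 × 10^29 m³;  T = 2π √(a³/GM) = 2π × 852157 s = 5.35426 × 10^6 s ≈ 61.97 days

Final answer:
(a) semi-latus rectum p = 1.064 Gm
(b) velocity at periapsis vₚ = 22.69 km/s
(c) specific energy ε = -16.02 MJ/kg
(d) velocity ratio vₚ/vₐ = 16.07
(e) orbital period T = 61.97 days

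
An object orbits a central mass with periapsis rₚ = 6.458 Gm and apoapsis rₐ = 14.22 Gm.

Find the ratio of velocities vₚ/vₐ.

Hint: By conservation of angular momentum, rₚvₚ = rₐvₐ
rₚ = 6.458 Gm = 6.458 × 10^9 m
rₐ = 14.22 Gm = 1.422 × 10^10 m
rₚvₚ = rₐvₐ  ⇒  vₚ/vₐ = rₐ/rₚ
vₚ/vₐ = (1.422 × 10^10) / (6.458 × 10^9) = 2.20192

Final answer: vₚ/vₐ = 2.202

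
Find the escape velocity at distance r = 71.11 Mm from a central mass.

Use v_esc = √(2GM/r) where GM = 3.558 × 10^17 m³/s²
r = 71.11 Mm = 7.111 × 10^7 m
GM = 3.558 × 10^17 m³/s²
2GM/r = 2 × (3.558 × 10^17) / (7.111 × 10^7) = 1.0007 × 10^10 m²/s²
v_esc = √(2GM/r) = 100035 m/s ≈ 100 km/s

Final answer: 100 km/s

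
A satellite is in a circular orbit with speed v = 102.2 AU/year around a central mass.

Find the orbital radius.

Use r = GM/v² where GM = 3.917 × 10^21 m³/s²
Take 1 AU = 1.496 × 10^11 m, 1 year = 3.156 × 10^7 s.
v = 102.2 AU/year = 484446 m/s
GM = 3.917 × 10^21 m³/s²
v² = 2.34688 × 10^11 m²/s²
r = GM/v² = (3.917 × 10^21) / (2.34688 × 10^11) = 1.66902 × 10^10 m ≈ 0.1116 AU

Final answer: 0.1116 AU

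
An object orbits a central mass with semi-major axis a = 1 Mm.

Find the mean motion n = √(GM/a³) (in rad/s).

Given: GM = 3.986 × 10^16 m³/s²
a = 1 Mm = 1 × 10^6 m
GM = 3.986 × 10^16 m³/s²
a³ = 1 × 10^18 m³
GM/a³ = (3.986 × 10^16) / (1 × 10^18) = 0.03986 s⁻²
n = √(GM/a³) = 0.19965 rad/s ≈ 0.1996 rad/s

Final answer: n = 0.1996 rad/s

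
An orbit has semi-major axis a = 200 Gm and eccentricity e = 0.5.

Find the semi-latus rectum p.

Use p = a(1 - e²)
a = 200 Gm = 2 × 10^11 m
e = 0.5,  e² = 0.25,  1 − e² = 0.75
p = a(1 − e²) = 2 × 10^11 m × 0.75 = 1.5 × 10^11 m ≈ 150 Gm

Final answer: p = 150 Gm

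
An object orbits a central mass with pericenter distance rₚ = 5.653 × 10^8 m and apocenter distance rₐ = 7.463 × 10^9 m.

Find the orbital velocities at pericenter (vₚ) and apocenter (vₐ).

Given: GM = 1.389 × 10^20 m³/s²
rₚ = 5.653 × 10^8 m
rₐ = 7.463 × 10^9 m
GM = 1.389 × 10^20 m³/s²
a = (rₚ + rₐ)/2 = 4.01415 × 10^9 m
Vis-viva: v² = GM (2/r − 1/a)
vₚ² = 1.389 × 10^20 × (3.53794 × 10^-9 − 2.49119 × 10^-10) = 4.56818 × 10^11 m²/s²
vₚ = 675883 m/s ≈ 675.9 km/s
vₐ² = 1.389 × 10^20 × (2.67989 × 10^-10 − 2.49119 × 10^-10) = 2.62104 × 10^9 m²/s²
vₐ = 51196.1 m/s ≈ 51.2 km/s

Final answer: vₚ = 675.9 km/s, vₐ = 51.2 km/s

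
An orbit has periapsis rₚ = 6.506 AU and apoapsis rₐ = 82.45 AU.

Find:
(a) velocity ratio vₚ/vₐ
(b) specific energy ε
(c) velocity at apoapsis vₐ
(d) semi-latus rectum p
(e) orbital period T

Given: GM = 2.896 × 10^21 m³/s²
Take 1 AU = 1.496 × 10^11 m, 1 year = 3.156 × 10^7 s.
rₚ = 6.506 AU = 9.73298 × 10^11 m
rₐ = 82.45 AU = 1.23345 × 10^13 m
GM = 2.896 × 10^21 m³/s²
a = (rₚ + rₐ)/2 = 6.65391 × 10^12 m
e = (rₐ − rₚ)/(rₐ + rₚ) = (1.13612 × 10^13) / (1.33078 × 10^13) = 0.853725
(a) vₚ/vₐ = rₐ/rₚ (angular momentum) = (1.23345 × 10^13) / (9.73298 × 10^11) = 12.6729 ≈ 12.67
(b) 2a = 1.33078 × 10^13 m;  ε = −GM/(2a) = -2.17616 × 10^8 J/kg ≈ -217.6 MJ/kg
(c) vₐ² = GM (2/rₐ − 1/a) = 2.896 × 10^21 × (1.62147 × 10^-13 − 1.50288 × 10^-13) = 3.43435 × 10^7 m²/s²;  vₐ = 5860.34 m/s ≈ 1.236 AU/year
(d) 1 − e² = 0.271153;  p = a(1 − e²) = 6.65391 × 10^12 × 0.271153 = 1.80423 × 10^12 m ≈ 12.06 AU
(e) a³ = 2.94599 × 10^38 m³;  T = 2π √(a³/GM) = 2π × 3.18945 × 10^8 s = 2.00399 × 10^9 s ≈ 63.5 years

Final answer:
(a) velocity ratio vₚ/vₐ = 12.67
(b) specific energy ε = -217.6 MJ/kg
(c) velocity at apoapsis vₐ = 1.236 AU/year
(d) semi-latus rectum p = 12.06 AU
(e) orbital period T = 63.5 years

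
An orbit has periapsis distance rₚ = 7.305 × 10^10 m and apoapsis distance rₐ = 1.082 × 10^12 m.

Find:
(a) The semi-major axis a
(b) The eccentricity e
rₚ = 7.305 × 10^10 m
rₐ = 1.082 × 10^12 m
(a) a = (rₚ + rₐ)/2 = 5.77525 × 10^11 m ≈ 5.775 × 10^11 m
(b) e = (rₐ − rₚ)/(rₐ + rₚ) = (1.00895 × 10^12) / (1.15505 × 10^12) = 0.873512

Final answer:
(a) a = 5.775 × 10^11 m
(b) e = 0.8735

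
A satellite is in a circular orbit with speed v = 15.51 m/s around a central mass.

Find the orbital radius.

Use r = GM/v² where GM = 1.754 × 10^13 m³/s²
v = 15.51 m/s
GM = 1.754 × 10^13 m³/s²
v² = 240.56 m²/s²
r = GM/v² = (1.754 × 10^13) / 240.56 = 7.29132 × 10^10 m ≈ 72.91 Gm

Final answer: 72.91 Gm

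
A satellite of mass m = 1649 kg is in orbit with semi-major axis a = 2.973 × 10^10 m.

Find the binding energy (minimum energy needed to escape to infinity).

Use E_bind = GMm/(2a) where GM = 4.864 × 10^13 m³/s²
a = 2.973 × 10^10 m
GM = 4.864 × 10^13 m³/s²
m = 1649 kg
GMm = 4.864 × 10^13 × 1649 = 8.02074 × 10^16 m³·kg/s²
2a = 5.946 × 10^10 m
E_bind = GMm/(2a) = 1.34893 × 10^6 J ≈ 1.349 MJ

Final answer: 1.349 MJ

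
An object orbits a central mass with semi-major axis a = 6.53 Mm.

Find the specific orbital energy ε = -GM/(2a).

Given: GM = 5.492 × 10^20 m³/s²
a = 6.53 Mm = 6.53 × 10^6 m
GM = 5.492 × 10^20 m³/s²
2a = 1.306 × 10^7 m
ε = −GM/(2a) = -4.20521 × 10^13 J/kg ≈ -4.205 × 10^4 GJ/kg

Final answer: -4.205 × 10^4 GJ/kg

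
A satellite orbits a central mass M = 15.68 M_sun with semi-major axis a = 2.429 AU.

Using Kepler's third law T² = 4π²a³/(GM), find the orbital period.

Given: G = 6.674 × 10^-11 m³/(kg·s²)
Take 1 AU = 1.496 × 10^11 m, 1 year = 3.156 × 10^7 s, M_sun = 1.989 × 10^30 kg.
M = 15.68 M_sun = 3.11875 × 10^31 kg
GM = G × M = 6.674 × 10^-11 × 3.11875 × 10^31 = 2.08146 × 10^21 m³/s²
a = 2.429 AU = 3.63378 × 10^11 m
a³ = 4.79819 × 10^34 m³
T = 2π √(a³/GM) = 2π √((4.79819 × 10^34) / (2.08146 × 10^21)) = 2π × 4.80126 × 10^6 s
T = 3.01672 × 10^7 s ≈ 0.9559 years

Final answer: 0.9559 years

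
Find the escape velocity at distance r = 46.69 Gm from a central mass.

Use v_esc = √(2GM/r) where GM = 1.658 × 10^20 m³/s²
r = 46.69 Gm = 4.669 × 10^10 m
GM = 1.658 × 10^20 m³/s²
2GM/r = 2 × (1.658 × 10^20) / (4.669 × 10^10) = 7.10216 × 10^9 m²/s²
v_esc = √(2GM/r) = 84274.3 m/s ≈ 84.27 km/s

Final answer: 84.27 km/s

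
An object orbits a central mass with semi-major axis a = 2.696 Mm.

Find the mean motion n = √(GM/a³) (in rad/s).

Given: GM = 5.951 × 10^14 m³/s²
a = 2.696 Mm = 2.696 × 10^6 m
GM = 5.951 × 10^14 m³/s²
a³ = 1.95956 × 10^19 m³
GM/a³ = (5.951 × 10^14) / (1.95956 × 10^19) = 3.0369 × 10^-5 s⁻²
n = √(GM/a³) = 0.00551081 rad/s ≈ 0.005511 rad/s

Final answer: n = 0.005511 rad/s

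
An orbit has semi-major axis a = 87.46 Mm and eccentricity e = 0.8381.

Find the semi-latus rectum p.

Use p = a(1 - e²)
a = 87.46 Mm = 8.746 × 10^7 m
e = 0.8381,  e² = 0.702412,  1 − e² = 0.297588
p = a(1 − e²) = 8.746 × 10^7 m × 0.297588 = 2.60271 × 10^7 m ≈ 26.03 Mm

Final answer: p = 26.03 Mm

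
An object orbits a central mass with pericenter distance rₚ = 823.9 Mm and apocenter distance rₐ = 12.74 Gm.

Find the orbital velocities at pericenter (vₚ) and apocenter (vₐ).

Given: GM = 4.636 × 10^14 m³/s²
rₚ = 823.9 Mm = 8.239 × 10^8 m
rₐ = 12.74 Gm = 1.274 × 10^10 m
GM = 4.636 × 10^14 m³/s²
a = (rₚ + rₐ)/2 = 6.78195 × 10^9 m
Vis-viva: v² = GM (2/r − 1/a)
vₚ² = 4.636 × 10^14 × (2.42748 × 10^-9 − 1.4745 × 10^-10) = 1.05702 × 10^6 m²/s²
vₚ = 1028.12 m/s ≈ 1.028 km/s
vₐ² = 4.636 × 10^14 × (1.56986 × 10^-10 − 1.4745 × 10^-10) = 4420.73 m²/s²
vₐ = 66.4886 m/s ≈ 66.49 m/s

Final answer: vₚ = 1.028 km/s, vₐ = 66.49 m/s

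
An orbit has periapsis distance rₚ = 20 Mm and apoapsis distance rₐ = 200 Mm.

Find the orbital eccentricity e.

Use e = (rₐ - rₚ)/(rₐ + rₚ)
rₚ = 20 Mm = 2 × 10^7 m
rₐ = 200 Mm = 2 × 10^8 m
rₐ − rₚ = 1.8 × 10^8 m
rₐ + rₚ = 2.2 × 10^8 m
e = (rₐ − rₚ)/(rₐ + rₚ) = 0.818182

Final answer: e = 0.8182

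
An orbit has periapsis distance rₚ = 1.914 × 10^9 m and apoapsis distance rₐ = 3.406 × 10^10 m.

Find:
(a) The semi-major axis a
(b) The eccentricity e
rₚ = 1.914 × 10^9 m
rₐ = 3.406 × 10^10 m
(a) a = (rₚ + rₐ)/2 = 1.7987 × 10^10 m ≈ 1.799 × 10^10 m
(b) e = (rₐ − rₚ)/(rₐ + rₚ) = (3.2146 × 10^10) / (3.5974 × 10^10) = 0.89359

Final answer:
(a) a = 1.799 × 10^10 m
(b) e = 0.8936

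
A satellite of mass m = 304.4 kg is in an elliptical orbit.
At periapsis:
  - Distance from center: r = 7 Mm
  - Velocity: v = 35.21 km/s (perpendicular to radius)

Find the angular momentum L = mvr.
r = 7 Mm = 7 × 10^6 m
v = 35.21 km/s = 35210 m/s
vr = 35210 × 7 × 10^6 = 2.4647 × 10^11 m²/s
L = m × vr = 304.4 × 2.4647 × 10^11 = 7.50255 × 10^13 kg·m²/s ≈ 7.503 × 10^13 kg·m²/s

Final answer: L = 7.503 × 10^13 kg·m²/s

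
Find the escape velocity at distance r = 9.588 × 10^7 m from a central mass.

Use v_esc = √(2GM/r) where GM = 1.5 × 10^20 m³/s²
r = 9.588 × 10^7 m
GM = 1.5 × 10^20 m³/s²
2GM/r = 2 × (1.5 × 10^20) / (9.588 × 10^7) = 3.12891 × 10^12 m²/s²
v_esc = √(2GM/r) = 1.76887 × 10^6 m/s ≈ 1769 km/s

Final answer: 1769 km/s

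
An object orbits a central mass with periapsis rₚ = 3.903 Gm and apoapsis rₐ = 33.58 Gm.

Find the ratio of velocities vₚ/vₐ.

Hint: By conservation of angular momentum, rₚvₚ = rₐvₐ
rₚ = 3.903 Gm = 3.903 × 10^9 m
rₐ = 33.58 Gm = 3.358 × 10^10 m
rₚvₚ = rₐvₐ  ⇒  vₚ/vₐ = rₐ/rₚ
vₚ/vₐ = (3.358 × 10^10) / (3.903 × 10^9) = 8.60364

Final answer: vₚ/vₐ = 8.604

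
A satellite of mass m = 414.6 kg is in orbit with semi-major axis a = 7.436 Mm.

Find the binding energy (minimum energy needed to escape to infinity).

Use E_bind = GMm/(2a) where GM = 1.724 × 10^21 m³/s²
a = 7.436 Mm = 7.436 × 10^6 m
GM = 1.724 × 10^21 m³/s²
m = 414.6 kg
GMm = 1.724 × 10^21 × 414.6 = 7.1477 × 10^23 m³·kg/s²
2a = 1.4872 × 10^7 m
E_bind = GMm/(2a) = 4.80615 × 10^16 J ≈ 48.06 PJ

Final answer: 48.06 PJ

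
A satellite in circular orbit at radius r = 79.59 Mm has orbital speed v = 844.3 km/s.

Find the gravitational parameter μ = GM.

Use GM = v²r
r = 79.59 Mm = 7.959 × 10^7 m
v = 844.3 km/s = 844300 m/s
v² = 7.12842 × 10^11 m²/s²
GM = v²r = 7.12842 × 10^11 × 7.959 × 10^7 = 5.67351 × 10^19 m³/s²
GM ≈ 5.674 × 10^19 m³/s²

Final answer: GM = 5.674 × 10^19 m³/s²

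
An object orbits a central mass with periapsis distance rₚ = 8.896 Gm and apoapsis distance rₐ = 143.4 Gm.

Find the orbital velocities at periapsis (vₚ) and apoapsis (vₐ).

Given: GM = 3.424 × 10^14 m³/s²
rₚ = 8.896 Gm = 8.896 × 10^9 m
rₐ = 143.4 Gm = 1.434 × 10^11 m
GM = 3.424 × 10^14 m³/s²
a = (rₚ + rₐ)/2 = 7.6148 × 10^10 m
Vis-viva: v² = GM (2/r − 1/a)
vₚ² = 3.424 × 10^14 × (2.2482 × 10^-10 − 1.31323 × 10^-11) = 72481.9 m²/s²
vₚ = 269.225 m/s ≈ 269.2 m/s
vₐ² = 3.424 × 10^14 × (1.3947 × 10^-11 − 1.31323 × 10^-11) = 278.946 m²/s²
vₐ = 16.7017 m/s ≈ 16.7 m/s

Final answer: vₚ = 269.2 m/s, vₐ = 16.7 m/s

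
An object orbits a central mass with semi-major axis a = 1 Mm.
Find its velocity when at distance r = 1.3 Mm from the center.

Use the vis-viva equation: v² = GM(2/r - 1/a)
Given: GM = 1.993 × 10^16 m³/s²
a = 1 Mm = 1 × 10^6 m
r = 1.3 Mm = 1.3 × 10^6 m
GM = 1.993 × 10^16 m³/s²
2/r − 1/a = 1.53846 × 10^-6 − 1 × 10^-6 = 5.38462 × 10^-7 m⁻¹
v² = GM (2/r − 1/a) = 1.07315 × 10^10 m²/s²
v = 103593 m/s ≈ 103.6 km/s

Final answer: 103.6 km/s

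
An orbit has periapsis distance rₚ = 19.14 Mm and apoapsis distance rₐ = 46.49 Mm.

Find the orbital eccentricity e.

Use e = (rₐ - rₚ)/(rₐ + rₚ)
rₚ = 19.14 Mm = 1.914 × 10^7 m
rₐ = 46.49 Mm = 4.649 × 10^7 m
rₐ − rₚ = 2.735 × 10^7 m
rₐ + rₚ = 6.563 × 10^7 m
e = (rₐ − rₚ)/(rₐ + rₚ) = 0.41673

Final answer: e = 0.4167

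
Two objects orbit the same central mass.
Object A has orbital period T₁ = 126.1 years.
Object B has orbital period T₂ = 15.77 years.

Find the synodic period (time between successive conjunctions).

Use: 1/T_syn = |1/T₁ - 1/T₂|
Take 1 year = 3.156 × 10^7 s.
T₁ = 126.1 years = 3.97972 × 10^9 s
T₂ = 15.77 years = 4.97701 × 10^8 s
1/T₁ = 2.51274 × 10^-10 s⁻¹
1/T₂ = 2.00924 × 10^-9 s⁻¹
|1/T₁ − 1/T₂| = 1.75796 × 10^-9 s⁻¹
T_syn = 1 / |1/T₁ − 1/T₂| = 5.6884 × 10^8 s ≈ 18.02 years

Final answer: T_syn = 18.02 years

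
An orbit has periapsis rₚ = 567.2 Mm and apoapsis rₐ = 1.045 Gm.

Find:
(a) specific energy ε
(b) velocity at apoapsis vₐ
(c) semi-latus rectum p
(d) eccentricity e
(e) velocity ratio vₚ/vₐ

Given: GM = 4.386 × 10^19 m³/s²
rₚ = 567.2 Mm = 5.672 × 10^8 m
rₐ = 1.045 Gm = 1.045 × 10^9 m
GM = 4.386 × 10^19 m³/s²
a = (rₚ + rₐ)/2 = 8.061 × 10^8 m
e = (rₐ − rₚ)/(rₐ + rₚ) = (4.778 × 10^8) / (1.6122 × 10^9) = 0.296365
(a) 2a = 1.6122 × 10^9 m;  ε = −GM/(2a) = -2.72051 × 10^10 J/kg ≈ -27.21 GJ/kg
(b) vₐ² = GM (2/rₐ − 1/a) = 4.386 × 10^19 × (1.91388 × 10^-9 − 1.24054 × 10^-9) = 2.95325 × 10^10 m²/s²;  vₐ = 171850 m/s ≈ 171.9 km/s
(c) 1 − e² = 0.912168;  p = a(1 − e²) = 8.061 × 10^8 × 0.912168 = 7.35298 × 10^8 m ≈ 735.3 Mm
(d) e = 0.296365 ≈ 0.2964
(e) vₚ/vₐ = rₐ/rₚ (angular momentum) = (1.045 × 10^9) / (5.672 × 10^8) = 1.84238 ≈ 1.842

Final answer:
(a) specific energy ε = -27.21 GJ/kg
(b) velocity at apoapsis vₐ = 171.9 km/s
(c) semi-latus rectum p = 735.3 Mm
(d) eccentricity e = 0.2964
(e) velocity ratio vₚ/vₐ = 1.842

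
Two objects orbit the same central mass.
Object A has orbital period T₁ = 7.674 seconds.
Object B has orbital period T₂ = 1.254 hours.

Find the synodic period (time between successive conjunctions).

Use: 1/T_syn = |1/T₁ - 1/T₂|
T₁ = 7.674 seconds
T₂ = 1.254 hours = 4514.4 s
1/T₁ = 0.13031 s⁻¹
1/T₂ = 0.000221513 s⁻¹
|1/T₁ − 1/T₂| = 0.130089 s⁻¹
T_syn = 1 / |1/T₁ − 1/T₂| = 7.68707 s ≈ 7.687 seconds

Final answer: T_syn = 7.687 seconds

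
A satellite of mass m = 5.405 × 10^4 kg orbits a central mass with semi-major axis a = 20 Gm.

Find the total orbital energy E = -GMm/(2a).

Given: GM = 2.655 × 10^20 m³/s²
a = 20 Gm = 2 × 10^10 m
GM = 2.655 × 10^20 m³/s²
2a = 4 × 10^10 m
GMm = 2.655 × 10^20 × 54050 = 1.43503 × 10^25 m³·kg/s²
E = −GMm/(2a) = -3.58757 × 10^14 J ≈ -358.8 TJ

Final answer: -358.8 TJ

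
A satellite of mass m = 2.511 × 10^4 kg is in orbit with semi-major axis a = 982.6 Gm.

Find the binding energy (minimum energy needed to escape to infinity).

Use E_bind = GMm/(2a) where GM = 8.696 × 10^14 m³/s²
a = 982.6 Gm = 9.826 × 10^11 m
GM = 8.696 × 10^14 m³/s²
m = 2.511 × 10^4 kg
GMm = 8.696 × 10^14 × 25110 = 2.18357 × 10^19 m³·kg/s²
2a = 1.9652 × 10^12 m
E_bind = GMm/(2a) = 1.11112 × 10^7 J ≈ 11.11 MJ

Final answer: 11.11 MJ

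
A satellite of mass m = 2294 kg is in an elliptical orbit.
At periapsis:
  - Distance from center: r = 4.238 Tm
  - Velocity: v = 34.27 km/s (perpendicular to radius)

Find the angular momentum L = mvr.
r = 4.238 Tm = 4.238 × 10^12 m
v = 34.27 km/s = 34270 m/s
vr = 34270 × 4.238 × 10^12 = 1.45236 × 10^17 m²/s
L = m × vr = 2294 × 1.45236 × 10^17 = 3.33172 × 10^20 kg·m²/s ≈ 3.332 × 10^20 kg·m²/s

Final answer: L = 3.332 × 10^20 kg·m²/s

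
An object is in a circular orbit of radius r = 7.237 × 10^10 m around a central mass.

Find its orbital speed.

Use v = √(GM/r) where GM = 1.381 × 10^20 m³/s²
r = 7.237 × 10^10 m
GM = 1.381 × 10^20 m³/s²
GM/r = (1.381 × 10^20) / (7.237 × 10^10) = 1.90825 × 10^9 m²/s²
v = √(GM/r) = 43683.5 m/s ≈ 43.68 km/s

Final answer: 43.68 km/s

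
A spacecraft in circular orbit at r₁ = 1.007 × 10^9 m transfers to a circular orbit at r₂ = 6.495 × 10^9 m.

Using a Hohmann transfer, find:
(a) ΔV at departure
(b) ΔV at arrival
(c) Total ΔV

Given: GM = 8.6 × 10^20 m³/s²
r₁ = 1.007 × 10^9 m
r₂ = 6.495 × 10^9 m
GM = 8.6 × 10^20 m³/s²
Transfer ellipse: a_t = (r₁ + r₂)/2 = 3.751 × 10^9 m
Circular speed at r₁: v₁ = √(GM/r₁) = 924133 m/s
Transfer speed at r₁ (periapsis): v₁ₜ = √(GM(2/r₁ − 1/a_t)) = 1.21605 × 10^6 m/s
(a) ΔV₁ = v₁ₜ − v₁ = 291914 m/s ≈ 291.9 km/s
Circular speed at r₂: v₂ = √(GM/r₂) = 363881 m/s
Transfer speed at r₂ (apoapsis): v₂ₜ = √(GM(2/r₂ − 1/a_t)) = 188539 m/s
(b) ΔV₂ = v₂ − v₂ₜ = 175342 m/s ≈ 175.3 km/s
(c) ΔV_total = ΔV₁ + ΔV₂ = 467257 m/s ≈ 467.3 km/s

Final answer:
(a) ΔV₁ = 291.9 km/s
(b) ΔV₂ = 175.3 km/s
(c) ΔV_total = 467.3 km/s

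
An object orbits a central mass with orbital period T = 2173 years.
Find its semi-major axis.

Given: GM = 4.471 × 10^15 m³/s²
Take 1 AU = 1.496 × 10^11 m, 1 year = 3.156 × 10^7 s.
T = 2173 years = 6.85799 × 10^10 s
GM = 4.471 × 10^15 m³/s²
Kepler's third law: a³ = GM T² / (4π²)
T² = 4.7032 × 10^21 s²
a³ = (4.471 × 10^15) × (4.7032 × 10^21) / (4π²) = 5.32646 × 10^35 m³
a = (a³)^(1/3) = 8.10612 × 10^11 m ≈ 5.419 AU

Final answer: 5.419 AU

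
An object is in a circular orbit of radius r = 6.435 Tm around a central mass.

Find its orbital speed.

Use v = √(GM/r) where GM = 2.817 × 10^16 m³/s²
r = 6.435 Tm = 6.435 × 10^12 m
GM = 2.817 × 10^16 m³/s²
GM/r = (2.817 × 10^16) / (6.435 × 10^12) = 4377.62 m²/s²
v = √(GM/r) = 66.1636 m/s ≈ 66.16 m/s

Final answer: 66.16 m/s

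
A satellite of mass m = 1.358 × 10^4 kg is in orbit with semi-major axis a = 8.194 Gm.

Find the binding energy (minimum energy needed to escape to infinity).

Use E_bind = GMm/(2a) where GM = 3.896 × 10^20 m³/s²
a = 8.194 Gm = 8.194 × 10^9 m
GM = 3.896 × 10^20 m³/s²
m = 1.358 × 10^4 kg
GMm = 3.896 × 10^20 × 13580 = 5.29077 × 10^24 m³·kg/s²
2a = 1.6388 × 10^10 m
E_bind = GMm/(2a) = 3.22844 × 10^14 J ≈ 322.8 TJ

Final answer: 322.8 TJ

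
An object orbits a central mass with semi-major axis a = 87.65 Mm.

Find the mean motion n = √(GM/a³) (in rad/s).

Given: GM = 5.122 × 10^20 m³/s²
a = 87.65 Mm = 8.765 × 10^7 m
GM = 5.122 × 10^20 m³/s²
a³ = 6.73373 × 10^23 m³
GM/a³ = (5.122 × 10^20) / (6.73373 × 10^23) = 0.000760648 s⁻²
n = √(GM/a³) = 0.0275799 rad/s ≈ 0.02758 rad/s

Final answer: n = 0.02758 rad/s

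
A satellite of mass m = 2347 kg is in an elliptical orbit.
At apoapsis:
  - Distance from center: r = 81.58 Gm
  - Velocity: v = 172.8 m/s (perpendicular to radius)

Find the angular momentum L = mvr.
r = 81.58 Gm = 8.158 × 10^10 m
v = 172.8 m/s
vr = 172.8 × 8.158 × 10^10 = 1.4097 × 10^13 m²/s
L = m × vr = 2347 × 1.4097 × 10^13 = 3.30857 × 10^16 kg·m²/s ≈ 3.309 × 10^16 kg·m²/s

Final answer: L = 3.309 × 10^16 kg·m²/s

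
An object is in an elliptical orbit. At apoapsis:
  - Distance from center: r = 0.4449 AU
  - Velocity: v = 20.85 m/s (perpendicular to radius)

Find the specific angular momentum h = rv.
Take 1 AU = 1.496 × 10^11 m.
r = 0.4449 AU = 6.6557 × 10^10 m
v = 20.85 m/s
h = rv = 6.6557 × 10^10 × 20.85 = 1.38771 × 10^12 m²/s ≈ 1.388 × 10^12 m²/s

Final answer: h = 1.388 × 10^12 m²/s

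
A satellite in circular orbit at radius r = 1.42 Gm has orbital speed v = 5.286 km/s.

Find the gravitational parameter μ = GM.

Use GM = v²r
r = 1.42 Gm = 1.42 × 10^9 m
v = 5.286 km/s = 5286 m/s
v² = 2.79418 × 10^7 m²/s²
GM = v²r = 2.79418 × 10^7 × 1.42 × 10^9 = 3.96774 × 10^16 m³/s²
GM ≈ 3.968 × 10^16 m³/s²

Final answer: GM = 3.968 × 10^16 m³/s²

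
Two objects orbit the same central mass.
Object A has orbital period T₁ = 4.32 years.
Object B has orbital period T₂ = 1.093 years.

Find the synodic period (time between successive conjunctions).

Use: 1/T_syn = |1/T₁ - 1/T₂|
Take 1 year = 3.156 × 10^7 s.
T₁ = 4.32 years = 1.36339 × 10^8 s
T₂ = 1.093 years = 3.44951 × 10^7 s
1/T₁ = 7.33465 × 10^-9 s⁻¹
1/T₂ = 2.89896 × 10^-8 s⁻¹
|1/T₁ − 1/T₂| = 2.1655 × 10^-8 s⁻¹
T_syn = 1 / |1/T₁ − 1/T₂| = 4.61787 × 10^7 s ≈ 1.463 years

Final answer: T_syn = 1.463 years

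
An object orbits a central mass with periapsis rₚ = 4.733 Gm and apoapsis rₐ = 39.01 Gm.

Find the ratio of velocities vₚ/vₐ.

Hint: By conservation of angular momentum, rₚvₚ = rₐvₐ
rₚ = 4.733 Gm = 4.733 × 10^9 m
rₐ = 39.01 Gm = 3.901 × 10^10 m
rₚvₚ = rₐvₐ  ⇒  vₚ/vₐ = rₐ/rₚ
vₚ/vₐ = (3.901 × 10^10) / (4.733 × 10^9) = 8.24213

Final answer: vₚ/vₐ = 8.242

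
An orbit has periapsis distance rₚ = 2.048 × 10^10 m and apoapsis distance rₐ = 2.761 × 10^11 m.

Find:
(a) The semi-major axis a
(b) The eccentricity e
rₚ = 2.048 × 10^10 m
rₐ = 2.761 × 10^11 m
(a) a = (rₚ + rₐ)/2 = 1.4829 × 10^11 m ≈ 1.483 × 10^11 m
(b) e = (rₐ − rₚ)/(rₐ + rₚ) = (2.5562 × 10^11) / (2.9658 × 10^11) = 0.861892

Final answer:
(a) a = 1.483 × 10^11 m
(b) e = 0.8619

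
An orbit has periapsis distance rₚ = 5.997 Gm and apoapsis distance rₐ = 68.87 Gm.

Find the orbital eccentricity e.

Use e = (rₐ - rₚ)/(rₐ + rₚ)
rₚ = 5.997 Gm = 5.997 × 10^9 m
rₐ = 68.87 Gm = 6.887 × 10^10 m
rₐ − rₚ = 6.2873 × 10^10 m
rₐ + rₚ = 7.4867 × 10^10 m
e = (rₐ − rₚ)/(rₐ + rₚ) = 0.839796

Final answer: e = 0.8398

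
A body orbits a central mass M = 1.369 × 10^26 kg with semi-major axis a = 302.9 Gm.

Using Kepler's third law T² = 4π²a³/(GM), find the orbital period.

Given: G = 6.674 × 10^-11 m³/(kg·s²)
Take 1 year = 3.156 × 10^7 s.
M = 1.369 × 10^26 kg
GM = G × M = 6.674 × 10^-11 × 1.369 × 10^26 = 9.13671 × 10^15 m³/s²
a = 302.9 Gm = 3.029 × 10^11 m
a³ = 2.77906 × 10^34 m³
T = 2π √(a³/GM) = 2π √((2.77906 × 10^34) / (9.13671 × 10^15)) = 2π × 1.74403 × 10^9 s
T = 1.09581 × 10^10 s ≈ 347.2 years

Final answer: 347.2 years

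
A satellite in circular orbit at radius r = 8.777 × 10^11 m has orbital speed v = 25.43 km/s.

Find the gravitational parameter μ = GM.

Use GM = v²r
r = 8.777 × 10^11 m
v = 25.43 km/s = 25430 m/s
v² = 6.46685 × 10^8 m²/s²
GM = v²r = 6.46685 × 10^8 × 8.777 × 10^11 = 5.67595 × 10^20 m³/s²
GM ≈ 5.676 × 10^20 m³/s²

Final answer: GM = 5.676 × 10^20 m³/s²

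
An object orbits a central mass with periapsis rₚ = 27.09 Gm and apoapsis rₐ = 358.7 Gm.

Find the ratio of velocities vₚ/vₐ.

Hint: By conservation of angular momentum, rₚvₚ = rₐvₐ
rₚ = 27.09 Gm = 2.709 × 10^10 m
rₐ = 358.7 Gm = 3.587 × 10^11 m
rₚvₚ = rₐvₐ  ⇒  vₚ/vₐ = rₐ/rₚ
vₚ/vₐ = (3.587 × 10^11) / (2.709 × 10^10) = 13.241

Final answer: vₚ/vₐ = 13.24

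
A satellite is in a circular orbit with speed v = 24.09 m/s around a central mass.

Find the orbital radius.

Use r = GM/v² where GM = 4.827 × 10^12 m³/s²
v = 24.09 m/s
GM = 4.827 × 10^12 m³/s²
v² = 580.328 m²/s²
r = GM/v² = (4.827 × 10^12) / 580.328 = 8.31771 × 10^9 m ≈ 8.318 × 10^9 m

Final answer: 8.318 × 10^9 m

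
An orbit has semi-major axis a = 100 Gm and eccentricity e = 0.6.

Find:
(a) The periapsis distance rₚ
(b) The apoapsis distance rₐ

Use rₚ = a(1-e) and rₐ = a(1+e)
a = 100 Gm = 1 × 10^11 m
e = 0.6:  1 − e = 0.4,  1 + e = 1.6
(a) rₚ = a(1 − e) = 1 × 10^11 m × 0.4 = 4 × 10^10 m ≈ 40 Gm
(b) rₐ = a(1 + e) = 1 × 10^11 m × 1.6 = 1.6 × 10^11 m ≈ 160 Gm

Final answer:
(a) rₚ = 40 Gm
(b) rₐ = 160 Gm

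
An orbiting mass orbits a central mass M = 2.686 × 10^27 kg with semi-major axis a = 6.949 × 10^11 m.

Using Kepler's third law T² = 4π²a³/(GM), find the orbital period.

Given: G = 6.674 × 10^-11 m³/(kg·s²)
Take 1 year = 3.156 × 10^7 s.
M = 2.686 × 10^27 kg
GM = G × M = 6.674 × 10^-11 × 2.686 × 10^27 = 1.79264 × 10^17 m³/s²
a = 6.949 × 10^11 m
a³ = 3.35557 × 10^35 m³
T = 2π √(a³/GM) = 2π √((3.35557 × 10^35) / (1.79264 × 10^17)) = 2π × 1.36816 × 10^9 s
T = 8.59641 × 10^9 s ≈ 272.4 years

Final answer: 272.4 years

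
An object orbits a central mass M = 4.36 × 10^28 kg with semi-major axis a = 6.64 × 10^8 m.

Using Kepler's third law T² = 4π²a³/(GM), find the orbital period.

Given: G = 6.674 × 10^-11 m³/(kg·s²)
M = 4.36 × 10^28 kg
GM = G × M = 6.674 × 10^-11 × 4.36 × 10^28 = 2.90986 × 10^18 m³/s²
a = 6.64 × 10^8 m
a³ = 2.92755 × 10^26 m³
T = 2π √(a³/GM) = 2π √((2.92755 × 10^26) / (2.90986 × 10^18)) = 2π × 10030.3 s
T = 63022.5 s ≈ 17.51 hours

Final answer: 17.51 hours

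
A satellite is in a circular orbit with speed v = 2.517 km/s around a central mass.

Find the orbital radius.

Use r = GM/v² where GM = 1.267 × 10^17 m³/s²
v = 2.517 km/s = 2517 m/s
GM = 1.267 × 10^17 m³/s²
v² = 6.33529 × 10^6 m²/s²
r = GM/v² = (1.267 × 10^17) / (6.33529 × 10^6) = 1.99991 × 10^10 m ≈ 20 Gm

Final answer: 20 Gm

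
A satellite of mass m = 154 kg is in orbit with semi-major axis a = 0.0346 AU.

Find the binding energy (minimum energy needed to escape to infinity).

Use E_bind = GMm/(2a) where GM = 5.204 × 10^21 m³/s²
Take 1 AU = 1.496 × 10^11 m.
a = 0.0346 AU = 5.17616 × 10^9 m
GM = 5.204 × 10^21 m³/s²
m = 154 kg
GMm = 5.204 × 10^21 × 154 = 8.01416 × 10^23 m³·kg/s²
2a = 1.03523 × 10^10 m
E_bind = GMm/(2a) = 7.74141 × 10^13 J ≈ 77.41 TJ

Final answer: 77.41 TJ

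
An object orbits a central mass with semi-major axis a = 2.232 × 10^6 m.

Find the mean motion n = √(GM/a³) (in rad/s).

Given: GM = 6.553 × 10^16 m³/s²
a = 2.232 × 10^6 m
GM = 6.553 × 10^16 m³/s²
a³ = 1.11194 × 10^19 m³
GM/a³ = (6.553 × 10^16) / (1.11194 × 10^19) = 0.00589329 s⁻²
n = √(GM/a³) = 0.0767677 rad/s ≈ 0.07677 rad/s

Final answer: n = 0.07677 rad/s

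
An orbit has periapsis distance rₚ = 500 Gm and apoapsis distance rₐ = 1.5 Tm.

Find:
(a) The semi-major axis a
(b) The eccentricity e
rₚ = 500 Gm = 5 × 10^11 m
rₐ = 1.5 Tm = 1.5 × 10^12 m
(a) a = (rₚ + rₐ)/2 = 1 × 10^12 m ≈ 1 Tm
(b) e = (rₐ − rₚ)/(rₐ + rₚ) = (1 × 10^12) / (2 × 10^12) = 0.5

Final answer:
(a) a = 1 Tm
(b) e = 0.5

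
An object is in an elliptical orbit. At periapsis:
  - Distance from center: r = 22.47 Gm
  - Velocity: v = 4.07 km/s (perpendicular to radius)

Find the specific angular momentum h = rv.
r = 22.47 Gm = 2.247 × 10^10 m
v = 4.07 km/s = 4070 m/s
h = rv = 2.247 × 10^10 × 4070 = 9.14529 × 10^13 m²/s ≈ 9.145 × 10^13 m²/s

Final answer: h = 9.145 × 10^13 m²/s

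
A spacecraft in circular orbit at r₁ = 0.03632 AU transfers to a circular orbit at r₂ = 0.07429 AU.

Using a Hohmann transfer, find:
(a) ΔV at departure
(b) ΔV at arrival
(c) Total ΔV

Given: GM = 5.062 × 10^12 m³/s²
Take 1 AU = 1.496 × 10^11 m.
r₁ = 0.03632 AU = 5.43347 × 10^9 m
r₂ = 0.07429 AU = 1.11138 × 10^10 m
GM = 5.062 × 10^12 m³/s²
Transfer ellipse: a_t = (r₁ + r₂)/2 = 8.27363 × 10^9 m
Circular speed at r₁: v₁ = √(GM/r₁) = 30.5227 m/s
Transfer speed at r₁ (periapsis): v₁ₜ = √(GM(2/r₁ − 1/a_t)) = 35.3757 m/s
(a) ΔV₁ = v₁ₜ − v₁ = 4.85307 m/s ≈ 4.853 m/s
Circular speed at r₂: v₂ = √(GM/r₂) = 21.3418 m/s
Transfer speed at r₂ (apoapsis): v₂ₜ = √(GM(2/r₂ − 1/a_t)) = 17.295 m/s
(b) ΔV₂ = v₂ − v₂ₜ = 4.04674 m/s ≈ 4.047 m/s
(c) ΔV_total = ΔV₁ + ΔV₂ = 8.89981 m/s ≈ 8.9 m/s

Final answer:
(a) ΔV₁ = 4.853 m/s
(b) ΔV₂ = 4.047 m/s
(c) ΔV_total = 8.9 m/s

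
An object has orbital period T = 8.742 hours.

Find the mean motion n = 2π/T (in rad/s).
T = 8.742 hours = 31471.2 s
n = 2π / 31471.2 s = 0.000199649 rad/s ≈ 0.0001996 rad/s

Final answer: n = 0.0001996 rad/s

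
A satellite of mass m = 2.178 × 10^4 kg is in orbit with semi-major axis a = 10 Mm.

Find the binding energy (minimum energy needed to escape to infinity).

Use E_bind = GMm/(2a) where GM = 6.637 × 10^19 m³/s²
a = 10 Mm = 1 × 10^7 m
GM = 6.637 × 10^19 m³/s²
m = 2.178 × 10^4 kg
GMm = 6.637 × 10^19 × 21780 = 1.44554 × 10^24 m³·kg/s²
2a = 2 × 10^7 m
E_bind = GMm/(2a) = 7.22769 × 10^16 J ≈ 72.28 PJ

Final answer: 72.28 PJ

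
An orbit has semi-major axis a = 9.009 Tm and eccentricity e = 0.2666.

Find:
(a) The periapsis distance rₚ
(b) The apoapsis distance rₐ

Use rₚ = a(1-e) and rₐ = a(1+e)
a = 9.009 Tm = 9.009 × 10^12 m
e = 0.2666:  1 − e = 0.7334,  1 + e = 1.2666
(a) rₚ = a(1 − e) = 9.009 × 10^12 m × 0.7334 = 6.6072 × 10^12 m ≈ 6.607 Tm
(b) rₐ = a(1 + e) = 9.009 × 10^12 m × 1.2666 = 1.14108 × 10^13 m ≈ 11.41 Tm

Final answer:
(a) rₚ = 6.607 Tm
(b) rₐ = 11.41 Tm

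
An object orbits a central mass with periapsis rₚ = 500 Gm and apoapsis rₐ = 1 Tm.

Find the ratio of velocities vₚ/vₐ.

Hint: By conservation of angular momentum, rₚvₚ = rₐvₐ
rₚ = 500 Gm = 5 × 10^11 m
rₐ = 1 Tm = 1 × 10^12 m
rₚvₚ = rₐvₐ  ⇒  vₚ/vₐ = rₐ/rₚ
vₚ/vₐ = (1 × 10^12) / (5 × 10^11) = 2

Final answer: vₚ/vₐ = 2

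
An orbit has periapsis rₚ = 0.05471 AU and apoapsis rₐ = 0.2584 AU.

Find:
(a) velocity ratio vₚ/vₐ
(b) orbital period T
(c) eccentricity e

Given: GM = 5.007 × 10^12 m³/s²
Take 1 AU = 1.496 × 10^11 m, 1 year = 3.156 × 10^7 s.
rₚ = 0.05471 AU = 8.18462 × 10^9 m
rₐ = 0.2584 AU = 3.86566 × 10^10 m
GM = 5.007 × 10^12 m³/s²
a = (rₚ + rₐ)/2 = 2.34206 × 10^10 m
e = (rₐ − rₚ)/(rₐ + rₚ) = (3.0472 × 10^10) / (4.68413 × 10^10) = 0.650538
(a) vₚ/vₐ = rₐ/rₚ (angular momentum) = (3.86566 × 10^10) / (8.18462 × 10^9) = 4.72309 ≈ 4.723
(b) a³ = 1.28468 × 10^31 m³;  T = 2π √(a³/GM) = 2π × 1.6018 × 10^9 s = 1.00644 × 10^10 s ≈ 318.9 years
(c) e = 0.650538 ≈ 0.6505

Final answer:
(a) velocity ratio vₚ/vₐ = 4.723
(b) orbital period T = 318.9 years
(c) eccentricity e = 0.6505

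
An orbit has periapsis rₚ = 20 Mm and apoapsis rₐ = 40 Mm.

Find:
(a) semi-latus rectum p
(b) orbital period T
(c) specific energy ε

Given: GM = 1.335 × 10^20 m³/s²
rₚ = 20 Mm = 2 × 10^7 m
rₐ = 40 Mm = 4 × 10^7 m
GM = 1.335 × 10^20 m³/s²
a = (rₚ + rₐ)/2 = 3 × 10^7 m
e = (rₐ − rₚ)/(rₐ + rₚ) = (2 × 10^7) / (6 × 10^7) = 0.333333
(a) 1 − e² = 0.888889;  p = a(1 − e²) = 3 × 10^7 × 0.888889 = 2.66667 × 10^7 m ≈ 26.67 Mm
(b) a³ = 2.7 × 10^22 m³;  T = 2π √(a³/GM) = 2π × 14.2214 s = 89.3555 s ≈ 1.489 minutes
(c) 2a = 6 × 10^7 m;  ε = −GM/(2a) = -2.225 × 10^12 J/kg ≈ -2225 GJ/kg

Final answer:
(a) semi-latus rectum p = 26.67 Mm
(b) orbital period T = 1.489 minutes
(c) specific energy ε = -2225 GJ/kg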